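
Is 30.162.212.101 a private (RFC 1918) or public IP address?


RFC 1918 private ranges:
  10.0.0.0/8 (10.0.0.0 - 10.255.255.255)
  172.16.0.0/12 (172.16.0.0 - 172.31.255.255)
  192.168.0.0/16 (192.168.0.0 - 192.168.255.255)
Public (not in any RFC 1918 range)


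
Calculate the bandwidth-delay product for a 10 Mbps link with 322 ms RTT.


BDP = bandwidth * RTT
= 10 Mbps * 322 ms
= 10 * 1e6 * 322 / 1000 bits
= 3220000 bits
= 402500 bytes
= 393.0664 KB
BDP = 3220000 bits (402500 bytes)


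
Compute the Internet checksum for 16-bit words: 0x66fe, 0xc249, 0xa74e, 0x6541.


Sum all words (with carry folding):
+ 0x66fe = 0x66fe
+ 0xc249 = 0x2948
+ 0xa74e = 0xd096
+ 0x6541 = 0x35d8
One's complement: ~0x35d8
Checksum = 0xca27


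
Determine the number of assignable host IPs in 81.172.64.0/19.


Host bits = 32 - 19 = 13
Total addresses = 2^13 = 8192
Usable = total - 2 (network and broadcast)
Usable hosts: 8190


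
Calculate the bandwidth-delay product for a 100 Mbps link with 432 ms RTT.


BDP = bandwidth * RTT
= 100 Mbps * 432 ms
= 100 * 1e6 * 432 / 1000 bits
= 43200000 bits
= 5400000 bytes
= 5273.4375 KB
BDP = 43200000 bits (5400000 bytes)


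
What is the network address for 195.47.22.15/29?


IP:   11000011.00101111.00010110.00001111
Mask: 11111111.11111111.11111111.11111000
AND operation:
Net:  11000011.00101111.00010110.00001000
Network: 195.47.22.8/29


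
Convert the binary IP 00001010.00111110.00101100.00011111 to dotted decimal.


00001010 = 10
00111110 = 62
00101100 = 44
00011111 = 31
IP: 10.62.44.31


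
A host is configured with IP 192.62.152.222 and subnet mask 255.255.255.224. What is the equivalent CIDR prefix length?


Binary: 11111111.11111111.11111111.11100000
Count leading 1s
Prefix: /27


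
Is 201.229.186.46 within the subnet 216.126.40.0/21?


Subnet network: 216.126.40.0
Test IP AND mask: 201.229.184.0
No, 201.229.186.46 is not in 216.126.40.0/21


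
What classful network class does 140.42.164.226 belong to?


First octet: 140
Binary: 10001100
10xxxxxx -> Class B (128-191)
Class B, default mask 255.255.0.0 (/16)


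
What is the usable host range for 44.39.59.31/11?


Network: 44.32.0.0
Broadcast: 44.63.255.255
First usable = network + 1
Last usable = broadcast - 1
Range: 44.32.0.1 to 44.63.255.254


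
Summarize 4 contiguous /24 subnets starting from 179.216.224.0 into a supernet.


Original prefix: /24
Number of subnets: 4 = 2^2
New prefix = 24 - 2 = 22
Supernet: 179.216.224.0/22


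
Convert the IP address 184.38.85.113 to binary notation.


184 = 10111000
38 = 00100110
85 = 01010101
113 = 01110001
Binary: 10111000.00100110.01010101.01110001


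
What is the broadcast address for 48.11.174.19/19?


Network: 48.11.160.0/19
Host bits = 13
Set all host bits to 1:
Broadcast: 48.11.191.255


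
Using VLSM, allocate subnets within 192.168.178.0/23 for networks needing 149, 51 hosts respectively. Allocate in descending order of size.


149 hosts -> /24 (254 usable): 192.168.178.0/24
51 hosts -> /26 (62 usable): 192.168.179.0/26
Allocation: 192.168.178.0/24 (149 hosts, 254 usable); 192.168.179.0/26 (51 hosts, 62 usable)


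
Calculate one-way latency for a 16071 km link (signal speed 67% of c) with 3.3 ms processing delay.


Speed = 0.67 * 3e5 km/s = 201000 km/s
Propagation delay = 16071 / 201000 = 0.08 s = 79.9552 ms
Processing delay = 3.3 ms
Total one-way latency = 83.2552 ms


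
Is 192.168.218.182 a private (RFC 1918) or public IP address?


RFC 1918 private ranges:
  10.0.0.0/8 (10.0.0.0 - 10.255.255.255)
  172.16.0.0/12 (172.16.0.0 - 172.31.255.255)
  192.168.0.0/16 (192.168.0.0 - 192.168.255.255)
Private (in 192.168.0.0/16)


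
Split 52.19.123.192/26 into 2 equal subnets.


New prefix = 26 + 1 = 27
Each subnet has 32 addresses
  52.19.123.192/27
  52.19.123.224/27
Subnets: 52.19.123.192/27, 52.19.123.224/27


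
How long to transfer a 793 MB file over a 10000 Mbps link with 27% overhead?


Effective throughput = 10000 * (1 - 27/100) = 7300 Mbps
File size in Mb = 793 * 8 = 6344 Mb
Time = 6344 / 7300
Time = 0.869 seconds


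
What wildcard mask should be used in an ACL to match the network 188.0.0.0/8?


Subnet mask: 255.0.0.0
Wildcard = 255.255.255.255 - subnet mask
255 - 255 = 0
255 - 0 = 255
255 - 0 = 255
255 - 0 = 255
Wildcard: 0.255.255.255


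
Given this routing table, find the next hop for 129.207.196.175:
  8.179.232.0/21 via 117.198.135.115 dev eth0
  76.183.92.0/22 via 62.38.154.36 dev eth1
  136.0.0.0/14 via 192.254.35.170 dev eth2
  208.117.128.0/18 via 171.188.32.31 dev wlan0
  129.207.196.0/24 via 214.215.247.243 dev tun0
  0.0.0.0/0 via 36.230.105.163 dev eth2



Longest prefix match for 129.207.196.175:
  /21 8.179.232.0: no
  /22 76.183.92.0: no
  /14 136.0.0.0: no
  /18 208.117.128.0: no
  /24 129.207.196.0: MATCH
  /0 0.0.0.0: MATCH
Selected: next-hop 214.215.247.243 via tun0 (matched /24)


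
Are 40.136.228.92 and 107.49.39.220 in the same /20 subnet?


Mask: 255.255.240.0
40.136.228.92 AND mask = 40.136.224.0
107.49.39.220 AND mask = 107.49.32.0
No, different subnets (40.136.224.0 vs 107.49.32.0)


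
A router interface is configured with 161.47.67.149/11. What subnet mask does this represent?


/11 means 11 network bits, 21 host bits
Binary: 11111111111000000000000000000000
Mask: 255.224.0.0


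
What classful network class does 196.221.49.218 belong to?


First octet: 196
Binary: 11000100
110xxxxx -> Class C (192-223)
Class C, default mask 255.255.255.0 (/24)


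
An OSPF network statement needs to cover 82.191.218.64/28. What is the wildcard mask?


Subnet mask: 255.255.255.240
Wildcard = 255.255.255.255 - subnet mask
255 - 255 = 0
255 - 255 = 0
255 - 255 = 0
255 - 240 = 15
Wildcard: 0.0.0.15


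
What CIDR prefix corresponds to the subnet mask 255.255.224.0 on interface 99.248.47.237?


Binary: 11111111.11111111.11100000.00000000
Count leading 1s
Prefix: /19


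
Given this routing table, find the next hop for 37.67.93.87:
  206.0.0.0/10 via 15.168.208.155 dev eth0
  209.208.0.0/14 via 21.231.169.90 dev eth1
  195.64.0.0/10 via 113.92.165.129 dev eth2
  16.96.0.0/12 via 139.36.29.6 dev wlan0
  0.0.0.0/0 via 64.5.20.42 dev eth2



Longest prefix match for 37.67.93.87:
  /10 206.0.0.0: no
  /14 209.208.0.0: no
  /10 195.64.0.0: no
  /12 16.96.0.0: no
  /0 0.0.0.0: MATCH
Selected: next-hop 64.5.20.42 via eth2 (matched /0)


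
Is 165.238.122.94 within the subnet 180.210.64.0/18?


Subnet network: 180.210.64.0
Test IP AND mask: 165.238.64.0
No, 165.238.122.94 is not in 180.210.64.0/18


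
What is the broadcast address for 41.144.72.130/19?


Network: 41.144.64.0/19
Host bits = 13
Set all host bits to 1:
Broadcast: 41.144.95.255


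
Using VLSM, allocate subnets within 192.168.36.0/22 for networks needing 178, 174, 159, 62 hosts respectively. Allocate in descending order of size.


178 hosts -> /24 (254 usable): 192.168.36.0/24
174 hosts -> /24 (254 usable): 192.168.37.0/24
159 hosts -> /24 (254 usable): 192.168.38.0/24
62 hosts -> /26 (62 usable): 192.168.39.0/26
Allocation: 192.168.36.0/24 (178 hosts, 254 usable); 192.168.37.0/24 (174 hosts, 254 usable); 192.168.38.0/24 (159 hosts, 254 usable); 192.168.39.0/26 (62 hosts, 62 usable)


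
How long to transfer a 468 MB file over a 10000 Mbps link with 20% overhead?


Effective throughput = 10000 * (1 - 20/100) = 8000 Mbps
File size in Mb = 468 * 8 = 3744 Mb
Time = 3744 / 8000
Time = 0.468 seconds


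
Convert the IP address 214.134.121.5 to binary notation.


214 = 11010110
134 = 10000110
121 = 01111001
5 = 00000101
Binary: 11010110.10000110.01111001.00000101


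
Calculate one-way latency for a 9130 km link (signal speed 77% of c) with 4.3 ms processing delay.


Speed = 0.77 * 3e5 km/s = 231000 km/s
Propagation delay = 9130 / 231000 = 0.0395 s = 39.5238 ms
Processing delay = 4.3 ms
Total one-way latency = 43.8238 ms


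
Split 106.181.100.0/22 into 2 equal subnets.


New prefix = 22 + 1 = 23
Each subnet has 512 addresses
  106.181.100.0/23
  106.181.102.0/23
Subnets: 106.181.100.0/23, 106.181.102.0/23


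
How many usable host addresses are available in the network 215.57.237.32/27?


Host bits = 32 - 27 = 5
Total addresses = 2^5 = 32
Usable = total - 2 (network and broadcast)
Usable hosts: 30


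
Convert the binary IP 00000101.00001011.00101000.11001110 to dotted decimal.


00000101 = 5
00001011 = 11
00101000 = 40
11001110 = 206
IP: 5.11.40.206


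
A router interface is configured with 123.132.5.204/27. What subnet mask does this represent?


/27 means 27 network bits, 5 host bits
Binary: 11111111111111111111111111100000
Mask: 255.255.255.224


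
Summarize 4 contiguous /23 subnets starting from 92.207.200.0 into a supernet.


Original prefix: /23
Number of subnets: 4 = 2^2
New prefix = 23 - 2 = 21
Supernet: 92.207.200.0/21


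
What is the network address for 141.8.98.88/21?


IP:   10001101.00001000.01100010.01011000
Mask: 11111111.11111111.11111000.00000000
AND operation:
Net:  10001101.00001000.01100000.00000000
Network: 141.8.96.0/21


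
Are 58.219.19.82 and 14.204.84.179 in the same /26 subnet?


Mask: 255.255.255.192
58.219.19.82 AND mask = 58.219.19.64
14.204.84.179 AND mask = 14.204.84.128
No, different subnets (58.219.19.64 vs 14.204.84.128)


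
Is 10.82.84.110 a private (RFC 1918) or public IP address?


RFC 1918 private ranges:
  10.0.0.0/8 (10.0.0.0 - 10.255.255.255)
  172.16.0.0/12 (172.16.0.0 - 172.31.255.255)
  192.168.0.0/16 (192.168.0.0 - 192.168.255.255)
Private (in 10.0.0.0/8)


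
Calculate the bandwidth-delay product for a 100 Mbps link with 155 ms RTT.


BDP = bandwidth * RTT
= 100 Mbps * 155 ms
= 100 * 1e6 * 155 / 1000 bits
= 15500000 bits
= 1937500 bytes
= 1892.0898 KB
BDP = 15500000 bits (1937500 bytes)


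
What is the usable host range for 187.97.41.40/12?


Network: 187.96.0.0
Broadcast: 187.111.255.255
First usable = network + 1
Last usable = broadcast - 1
Range: 187.96.0.1 to 187.111.255.254


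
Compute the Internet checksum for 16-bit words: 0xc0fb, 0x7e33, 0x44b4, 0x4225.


Sum all words (with carry folding):
+ 0xc0fb = 0xc0fb
+ 0x7e33 = 0x3f2f
+ 0x44b4 = 0x83e3
+ 0x4225 = 0xc608
One's complement: ~0xc608
Checksum = 0x39f7


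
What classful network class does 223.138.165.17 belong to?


First octet: 223
Binary: 11011111
110xxxxx -> Class C (192-223)
Class C, default mask 255.255.255.0 (/24)


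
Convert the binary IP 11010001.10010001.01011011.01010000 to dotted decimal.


11010001 = 209
10010001 = 145
01011011 = 91
01010000 = 80
IP: 209.145.91.80


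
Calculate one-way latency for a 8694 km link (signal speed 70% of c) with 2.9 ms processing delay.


Speed = 0.7 * 3e5 km/s = 210000 km/s
Propagation delay = 8694 / 210000 = 0.0414 s = 41.4 ms
Processing delay = 2.9 ms
Total one-way latency = 44.3 ms


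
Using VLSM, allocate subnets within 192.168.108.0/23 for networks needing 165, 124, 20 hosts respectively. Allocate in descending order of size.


165 hosts -> /24 (254 usable): 192.168.108.0/24
124 hosts -> /25 (126 usable): 192.168.109.0/25
20 hosts -> /27 (30 usable): 192.168.109.128/27
Allocation: 192.168.108.0/24 (165 hosts, 254 usable); 192.168.109.0/25 (124 hosts, 126 usable); 192.168.109.128/27 (20 hosts, 30 usable)


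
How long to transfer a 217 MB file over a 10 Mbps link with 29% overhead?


Effective throughput = 10 * (1 - 29/100) = 7.1 Mbps
File size in Mb = 217 * 8 = 1736 Mb
Time = 1736 / 7.1
Time = 244.507 seconds


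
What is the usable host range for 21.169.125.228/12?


Network: 21.160.0.0
Broadcast: 21.175.255.255
First usable = network + 1
Last usable = broadcast - 1
Range: 21.160.0.1 to 21.175.255.254


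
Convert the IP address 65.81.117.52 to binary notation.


65 = 01000001
81 = 01010001
117 = 01110101
52 = 00110100
Binary: 01000001.01010001.01110101.00110100


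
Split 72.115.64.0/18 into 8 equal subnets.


New prefix = 18 + 3 = 21
Each subnet has 2048 addresses
  72.115.64.0/21
  72.115.72.0/21
  72.115.80.0/21
  72.115.88.0/21
  72.115.96.0/21
  72.115.104.0/21
  72.115.112.0/21
  72.115.120.0/21
Subnets: 72.115.64.0/21, 72.115.72.0/21, 72.115.80.0/21, 72.115.88.0/21, 72.115.96.0/21, 72.115.104.0/21, 72.115.112.0/21, 72.115.120.0/21


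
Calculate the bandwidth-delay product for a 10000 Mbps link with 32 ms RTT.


BDP = bandwidth * RTT
= 10000 Mbps * 32 ms
= 10000 * 1e6 * 32 / 1000 bits
= 320000000 bits
= 40000000 bytes
= 39062.5 KB
BDP = 320000000 bits (40000000 bytes)


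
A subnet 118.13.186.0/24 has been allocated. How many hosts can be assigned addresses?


Host bits = 32 - 24 = 8
Total addresses = 2^8 = 256
Usable = total - 2 (network and broadcast)
Usable hosts: 254


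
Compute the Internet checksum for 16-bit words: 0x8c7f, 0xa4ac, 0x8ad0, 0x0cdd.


Sum all words (with carry folding):
+ 0x8c7f = 0x8c7f
+ 0xa4ac = 0x312c
+ 0x8ad0 = 0xbbfc
+ 0x0cdd = 0xc8d9
One's complement: ~0xc8d9
Checksum = 0x3726


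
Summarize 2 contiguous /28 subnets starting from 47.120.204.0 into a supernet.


Original prefix: /28
Number of subnets: 2 = 2^1
New prefix = 28 - 1 = 27
Supernet: 47.120.204.0/27


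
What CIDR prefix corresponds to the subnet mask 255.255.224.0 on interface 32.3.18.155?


Binary: 11111111.11111111.11100000.00000000
Count leading 1s
Prefix: /19


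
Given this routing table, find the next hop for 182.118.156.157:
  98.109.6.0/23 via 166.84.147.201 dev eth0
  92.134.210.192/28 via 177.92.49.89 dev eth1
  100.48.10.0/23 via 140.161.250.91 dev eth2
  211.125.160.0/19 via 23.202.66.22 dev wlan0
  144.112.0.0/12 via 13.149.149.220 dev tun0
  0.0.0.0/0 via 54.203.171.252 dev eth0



Longest prefix match for 182.118.156.157:
  /23 98.109.6.0: no
  /28 92.134.210.192: no
  /23 100.48.10.0: no
  /19 211.125.160.0: no
  /12 144.112.0.0: no
  /0 0.0.0.0: MATCH
Selected: next-hop 54.203.171.252 via eth0 (matched /0)


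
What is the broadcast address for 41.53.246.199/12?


Network: 41.48.0.0/12
Host bits = 20
Set all host bits to 1:
Broadcast: 41.63.255.255


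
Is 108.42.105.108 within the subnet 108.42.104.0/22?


Subnet network: 108.42.104.0
Test IP AND mask: 108.42.104.0
Yes, 108.42.105.108 is in 108.42.104.0/22


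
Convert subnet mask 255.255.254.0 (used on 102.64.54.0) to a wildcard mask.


Subnet mask: 255.255.254.0
Wildcard = 255.255.255.255 - subnet mask
255 - 255 = 0
255 - 255 = 0
255 - 254 = 1
255 - 0 = 255
Wildcard: 0.0.1.255


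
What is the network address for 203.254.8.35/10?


IP:   11001011.11111110.00001000.00100011
Mask: 11111111.11000000.00000000.00000000
AND operation:
Net:  11001011.11000000.00000000.00000000
Network: 203.192.0.0/10


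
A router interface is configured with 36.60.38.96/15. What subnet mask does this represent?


/15 means 15 network bits, 17 host bits
Binary: 11111111111111100000000000000000
Mask: 255.254.0.0


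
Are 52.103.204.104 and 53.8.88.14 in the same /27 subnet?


Mask: 255.255.255.224
52.103.204.104 AND mask = 52.103.204.96
53.8.88.14 AND mask = 53.8.88.0
No, different subnets (52.103.204.96 vs 53.8.88.0)


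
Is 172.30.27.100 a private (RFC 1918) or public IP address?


RFC 1918 private ranges:
  10.0.0.0/8 (10.0.0.0 - 10.255.255.255)
  172.16.0.0/12 (172.16.0.0 - 172.31.255.255)
  192.168.0.0/16 (192.168.0.0 - 192.168.255.255)
Private (in 172.16.0.0/12)


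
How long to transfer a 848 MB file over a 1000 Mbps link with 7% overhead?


Effective throughput = 1000 * (1 - 7/100) = 930.0 Mbps
File size in Mb = 848 * 8 = 6784 Mb
Time = 6784 / 930.0
Time = 7.2946 seconds


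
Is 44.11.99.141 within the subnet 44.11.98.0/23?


Subnet network: 44.11.98.0
Test IP AND mask: 44.11.98.0
Yes, 44.11.99.141 is in 44.11.98.0/23


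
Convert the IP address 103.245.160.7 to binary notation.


103 = 01100111
245 = 11110101
160 = 10100000
7 = 00000111
Binary: 01100111.11110101.10100000.00000111


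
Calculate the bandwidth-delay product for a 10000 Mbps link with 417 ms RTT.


BDP = bandwidth * RTT
= 10000 Mbps * 417 ms
= 10000 * 1e6 * 417 / 1000 bits
= 4170000000 bits
= 521250000 bytes
= 509033.2031 KB
BDP = 4170000000 bits (521250000 bytes)


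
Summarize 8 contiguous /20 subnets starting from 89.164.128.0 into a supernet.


Original prefix: /20
Number of subnets: 8 = 2^3
New prefix = 20 - 3 = 17
Supernet: 89.164.128.0/17


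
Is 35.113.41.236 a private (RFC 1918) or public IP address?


RFC 1918 private ranges:
  10.0.0.0/8 (10.0.0.0 - 10.255.255.255)
  172.16.0.0/12 (172.16.0.0 - 172.31.255.255)
  192.168.0.0/16 (192.168.0.0 - 192.168.255.255)
Public (not in any RFC 1918 range)


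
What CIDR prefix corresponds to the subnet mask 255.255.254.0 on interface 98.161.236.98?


Binary: 11111111.11111111.11111110.00000000
Count leading 1s
Prefix: /23


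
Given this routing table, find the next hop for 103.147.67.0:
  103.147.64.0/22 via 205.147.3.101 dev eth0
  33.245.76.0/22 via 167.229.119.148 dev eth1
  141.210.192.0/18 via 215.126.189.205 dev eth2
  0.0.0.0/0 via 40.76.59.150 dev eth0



Longest prefix match for 103.147.67.0:
  /22 103.147.64.0: MATCH
  /22 33.245.76.0: no
  /18 141.210.192.0: no
  /0 0.0.0.0: MATCH
Selected: next-hop 205.147.3.101 via eth0 (matched /22)


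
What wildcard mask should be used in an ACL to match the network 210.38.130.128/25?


Subnet mask: 255.255.255.128
Wildcard = 255.255.255.255 - subnet mask
255 - 255 = 0
255 - 255 = 0
255 - 255 = 0
255 - 128 = 127
Wildcard: 0.0.0.127


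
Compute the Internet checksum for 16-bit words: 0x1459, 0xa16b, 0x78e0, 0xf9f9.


Sum all words (with carry folding):
+ 0x1459 = 0x1459
+ 0xa16b = 0xb5c4
+ 0x78e0 = 0x2ea5
+ 0xf9f9 = 0x289f
One's complement: ~0x289f
Checksum = 0xd760


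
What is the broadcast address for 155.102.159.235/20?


Network: 155.102.144.0/20
Host bits = 12
Set all host bits to 1:
Broadcast: 155.102.159.255


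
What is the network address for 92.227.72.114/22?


IP:   01011100.11100011.01001000.01110010
Mask: 11111111.11111111.11111100.00000000
AND operation:
Net:  01011100.11100011.01001000.00000000
Network: 92.227.72.0/22


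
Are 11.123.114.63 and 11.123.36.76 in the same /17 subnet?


Mask: 255.255.128.0
11.123.114.63 AND mask = 11.123.0.0
11.123.36.76 AND mask = 11.123.0.0
Yes, same subnet (11.123.0.0)


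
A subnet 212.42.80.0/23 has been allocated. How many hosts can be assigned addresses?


Host bits = 32 - 23 = 9
Total addresses = 2^9 = 512
Usable = total - 2 (network and broadcast)
Usable hosts: 510


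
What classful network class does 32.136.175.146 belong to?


First octet: 32
Binary: 00100000
0xxxxxxx -> Class A (1-126)
Class A, default mask 255.0.0.0 (/8)


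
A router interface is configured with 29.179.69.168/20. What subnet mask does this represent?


/20 means 20 network bits, 12 host bits
Binary: 11111111111111111111000000000000
Mask: 255.255.240.0


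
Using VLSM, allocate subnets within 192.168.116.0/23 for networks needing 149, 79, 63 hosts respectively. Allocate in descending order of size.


149 hosts -> /24 (254 usable): 192.168.116.0/24
79 hosts -> /25 (126 usable): 192.168.117.0/25
63 hosts -> /25 (126 usable): 192.168.117.128/25
Allocation: 192.168.116.0/24 (149 hosts, 254 usable); 192.168.117.0/25 (79 hosts, 126 usable); 192.168.117.128/25 (63 hosts, 126 usable)


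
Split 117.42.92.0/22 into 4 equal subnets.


New prefix = 22 + 2 = 24
Each subnet has 256 addresses
  117.42.92.0/24
  117.42.93.0/24
  117.42.94.0/24
  117.42.95.0/24
Subnets: 117.42.92.0/24, 117.42.93.0/24, 117.42.94.0/24, 117.42.95.0/24


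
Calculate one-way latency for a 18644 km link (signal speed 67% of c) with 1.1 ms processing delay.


Speed = 0.67 * 3e5 km/s = 201000 km/s
Propagation delay = 18644 / 201000 = 0.0928 s = 92.7562 ms
Processing delay = 1.1 ms
Total one-way latency = 93.8562 ms


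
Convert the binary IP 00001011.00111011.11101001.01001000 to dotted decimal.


00001011 = 11
00111011 = 59
11101001 = 233
01001000 = 72
IP: 11.59.233.72


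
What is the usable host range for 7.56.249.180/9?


Network: 7.0.0.0
Broadcast: 7.127.255.255
First usable = network + 1
Last usable = broadcast - 1
Range: 7.0.0.1 to 7.127.255.254


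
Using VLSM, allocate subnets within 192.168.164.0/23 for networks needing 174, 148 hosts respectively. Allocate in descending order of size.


174 hosts -> /24 (254 usable): 192.168.164.0/24
148 hosts -> /24 (254 usable): 192.168.165.0/24
Allocation: 192.168.164.0/24 (174 hosts, 254 usable); 192.168.165.0/24 (148 hosts, 254 usable)


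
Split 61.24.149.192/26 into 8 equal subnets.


New prefix = 26 + 3 = 29
Each subnet has 8 addresses
  61.24.149.192/29
  61.24.149.200/29
  61.24.149.208/29
  61.24.149.216/29
  61.24.149.224/29
  61.24.149.232/29
  61.24.149.240/29
  61.24.149.248/29
Subnets: 61.24.149.192/29, 61.24.149.200/29, 61.24.149.208/29, 61.24.149.216/29, 61.24.149.224/29, 61.24.149.232/29, 61.24.149.240/29, 61.24.149.248/29


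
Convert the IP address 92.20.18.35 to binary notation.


92 = 01011100
20 = 00010100
18 = 00010010
35 = 00100011
Binary: 01011100.00010100.00010010.00100011


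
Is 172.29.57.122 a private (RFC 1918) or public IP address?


RFC 1918 private ranges:
  10.0.0.0/8 (10.0.0.0 - 10.255.255.255)
  172.16.0.0/12 (172.16.0.0 - 172.31.255.255)
  192.168.0.0/16 (192.168.0.0 - 192.168.255.255)
Private (in 172.16.0.0/12)


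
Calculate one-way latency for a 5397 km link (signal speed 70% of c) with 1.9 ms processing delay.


Speed = 0.7 * 3e5 km/s = 210000 km/s
Propagation delay = 5397 / 210000 = 0.0257 s = 25.7 ms
Processing delay = 1.9 ms
Total one-way latency = 27.6 ms


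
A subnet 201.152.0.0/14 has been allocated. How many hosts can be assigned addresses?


Host bits = 32 - 14 = 18
Total addresses = 2^18 = 262144
Usable = total - 2 (network and broadcast)
Usable hosts: 262142


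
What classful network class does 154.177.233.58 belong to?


First octet: 154
Binary: 10011010
10xxxxxx -> Class B (128-191)
Class B, default mask 255.255.0.0 (/16)


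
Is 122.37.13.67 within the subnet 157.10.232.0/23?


Subnet network: 157.10.232.0
Test IP AND mask: 122.37.12.0
No, 122.37.13.67 is not in 157.10.232.0/23


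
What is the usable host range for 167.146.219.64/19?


Network: 167.146.192.0
Broadcast: 167.146.223.255
First usable = network + 1
Last usable = broadcast - 1
Range: 167.146.192.1 to 167.146.223.254


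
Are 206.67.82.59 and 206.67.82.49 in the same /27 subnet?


Mask: 255.255.255.224
206.67.82.59 AND mask = 206.67.82.32
206.67.82.49 AND mask = 206.67.82.32
Yes, same subnet (206.67.82.32)


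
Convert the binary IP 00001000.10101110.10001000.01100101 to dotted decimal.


00001000 = 8
10101110 = 174
10001000 = 136
01100101 = 101
IP: 8.174.136.101


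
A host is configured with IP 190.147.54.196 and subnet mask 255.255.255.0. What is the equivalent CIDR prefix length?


Binary: 11111111.11111111.11111111.00000000
Count leading 1s
Prefix: /24


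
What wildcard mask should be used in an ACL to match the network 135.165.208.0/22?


Subnet mask: 255.255.252.0
Wildcard = 255.255.255.255 - subnet mask
255 - 255 = 0
255 - 255 = 0
255 - 252 = 3
255 - 0 = 255
Wildcard: 0.0.3.255


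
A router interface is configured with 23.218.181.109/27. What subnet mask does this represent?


/27 means 27 network bits, 5 host bits
Binary: 11111111111111111111111111100000
Mask: 255.255.255.224


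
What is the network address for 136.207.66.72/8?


IP:   10001000.11001111.01000010.01001000
Mask: 11111111.00000000.00000000.00000000
AND operation:
Net:  10001000.00000000.00000000.00000000
Network: 136.0.0.0/8


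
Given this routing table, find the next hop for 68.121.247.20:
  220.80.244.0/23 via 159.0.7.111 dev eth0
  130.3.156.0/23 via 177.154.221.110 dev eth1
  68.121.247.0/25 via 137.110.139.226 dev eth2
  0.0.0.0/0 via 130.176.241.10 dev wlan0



Longest prefix match for 68.121.247.20:
  /23 220.80.244.0: no
  /23 130.3.156.0: no
  /25 68.121.247.0: MATCH
  /0 0.0.0.0: MATCH
Selected: next-hop 137.110.139.226 via eth2 (matched /25)


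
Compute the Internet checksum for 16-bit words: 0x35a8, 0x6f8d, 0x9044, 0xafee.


Sum all words (with carry folding):
+ 0x35a8 = 0x35a8
+ 0x6f8d = 0xa535
+ 0x9044 = 0x357a
+ 0xafee = 0xe568
One's complement: ~0xe568
Checksum = 0x1a97


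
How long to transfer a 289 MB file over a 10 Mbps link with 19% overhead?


Effective throughput = 10 * (1 - 19/100) = 8.1 Mbps
File size in Mb = 289 * 8 = 2312 Mb
Time = 2312 / 8.1
Time = 285.4321 seconds


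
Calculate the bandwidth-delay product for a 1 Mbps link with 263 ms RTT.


BDP = bandwidth * RTT
= 1 Mbps * 263 ms
= 1 * 1e6 * 263 / 1000 bits
= 263000 bits
= 32875 bytes
= 32.1045 KB
BDP = 263000 bits (32875 bytes)


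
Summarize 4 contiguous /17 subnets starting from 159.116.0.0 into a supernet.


Original prefix: /17
Number of subnets: 4 = 2^2
New prefix = 17 - 2 = 15
Supernet: 159.116.0.0/15


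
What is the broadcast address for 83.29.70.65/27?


Network: 83.29.70.64/27
Host bits = 5
Set all host bits to 1:
Broadcast: 83.29.70.95


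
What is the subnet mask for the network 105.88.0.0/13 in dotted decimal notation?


/13 means 13 network bits, 19 host bits
Binary: 11111111111110000000000000000000
Mask: 255.248.0.0


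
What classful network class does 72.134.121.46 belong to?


First octet: 72
Binary: 01001000
0xxxxxxx -> Class A (1-126)
Class A, default mask 255.0.0.0 (/8)


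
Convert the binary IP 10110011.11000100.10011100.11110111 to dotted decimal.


10110011 = 179
11000100 = 196
10011100 = 156
11110111 = 247
IP: 179.196.156.247


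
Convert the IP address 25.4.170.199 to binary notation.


25 = 00011001
4 = 00000100
170 = 10101010
199 = 11000111
Binary: 00011001.00000100.10101010.11000111


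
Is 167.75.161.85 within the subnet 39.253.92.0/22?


Subnet network: 39.253.92.0
Test IP AND mask: 167.75.160.0
No, 167.75.161.85 is not in 39.253.92.0/22


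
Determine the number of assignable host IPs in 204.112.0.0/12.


Host bits = 32 - 12 = 20
Total addresses = 2^20 = 1048576
Usable = total - 2 (network and broadcast)
Usable hosts: 1048574


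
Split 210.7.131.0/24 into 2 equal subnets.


New prefix = 24 + 1 = 25
Each subnet has 128 addresses
  210.7.131.0/25
  210.7.131.128/25
Subnets: 210.7.131.0/25, 210.7.131.128/25


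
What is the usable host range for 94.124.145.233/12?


Network: 94.112.0.0
Broadcast: 94.127.255.255
First usable = network + 1
Last usable = broadcast - 1
Range: 94.112.0.1 to 94.127.255.254


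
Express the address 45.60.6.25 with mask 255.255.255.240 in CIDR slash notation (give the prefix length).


Binary: 11111111.11111111.11111111.11110000
Count leading 1s
Prefix: /28


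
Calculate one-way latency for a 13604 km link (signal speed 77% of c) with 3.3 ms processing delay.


Speed = 0.77 * 3e5 km/s = 231000 km/s
Propagation delay = 13604 / 231000 = 0.0589 s = 58.8918 ms
Processing delay = 3.3 ms
Total one-way latency = 62.1918 ms


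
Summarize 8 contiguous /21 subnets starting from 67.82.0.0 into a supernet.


Original prefix: /21
Number of subnets: 8 = 2^3
New prefix = 21 - 3 = 18
Supernet: 67.82.0.0/18


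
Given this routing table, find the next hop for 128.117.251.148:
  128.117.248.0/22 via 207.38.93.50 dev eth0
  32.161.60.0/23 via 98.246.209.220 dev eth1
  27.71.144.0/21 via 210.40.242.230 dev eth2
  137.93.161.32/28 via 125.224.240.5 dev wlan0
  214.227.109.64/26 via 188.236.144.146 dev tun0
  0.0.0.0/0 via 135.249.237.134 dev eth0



Longest prefix match for 128.117.251.148:
  /22 128.117.248.0: MATCH
  /23 32.161.60.0: no
  /21 27.71.144.0: no
  /28 137.93.161.32: no
  /26 214.227.109.64: no
  /0 0.0.0.0: MATCH
Selected: next-hop 207.38.93.50 via eth0 (matched /22)


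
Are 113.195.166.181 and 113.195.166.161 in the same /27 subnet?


Mask: 255.255.255.224
113.195.166.181 AND mask = 113.195.166.160
113.195.166.161 AND mask = 113.195.166.160
Yes, same subnet (113.195.166.160)


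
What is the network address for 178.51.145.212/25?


IP:   10110010.00110011.10010001.11010100
Mask: 11111111.11111111.11111111.10000000
AND operation:
Net:  10110010.00110011.10010001.10000000
Network: 178.51.145.128/25


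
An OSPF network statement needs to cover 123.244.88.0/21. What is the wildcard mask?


Subnet mask: 255.255.248.0
Wildcard = 255.255.255.255 - subnet mask
255 - 255 = 0
255 - 255 = 0
255 - 248 = 7
255 - 0 = 255
Wildcard: 0.0.7.255


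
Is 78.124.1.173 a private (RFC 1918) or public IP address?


RFC 1918 private ranges:
  10.0.0.0/8 (10.0.0.0 - 10.255.255.255)
  172.16.0.0/12 (172.16.0.0 - 172.31.255.255)
  192.168.0.0/16 (192.168.0.0 - 192.168.255.255)
Public (not in any RFC 1918 range)


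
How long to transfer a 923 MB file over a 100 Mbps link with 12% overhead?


Effective throughput = 100 * (1 - 12/100) = 88 Mbps
File size in Mb = 923 * 8 = 7384 Mb
Time = 7384 / 88
Time = 83.9091 seconds


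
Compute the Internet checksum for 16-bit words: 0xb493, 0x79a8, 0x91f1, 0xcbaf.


Sum all words (with carry folding):
+ 0xb493 = 0xb493
+ 0x79a8 = 0x2e3c
+ 0x91f1 = 0xc02d
+ 0xcbaf = 0x8bdd
One's complement: ~0x8bdd
Checksum = 0x7422


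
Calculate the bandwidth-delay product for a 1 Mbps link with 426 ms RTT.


BDP = bandwidth * RTT
= 1 Mbps * 426 ms
= 1 * 1e6 * 426 / 1000 bits
= 426000 bits
= 53250 bytes
= 52.002 KB
BDP = 426000 bits (53250 bytes)


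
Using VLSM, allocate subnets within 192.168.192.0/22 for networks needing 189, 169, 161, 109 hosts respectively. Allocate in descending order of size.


189 hosts -> /24 (254 usable): 192.168.192.0/24
169 hosts -> /24 (254 usable): 192.168.193.0/24
161 hosts -> /24 (254 usable): 192.168.194.0/24
109 hosts -> /25 (126 usable): 192.168.195.0/25
Allocation: 192.168.192.0/24 (189 hosts, 254 usable); 192.168.193.0/24 (169 hosts, 254 usable); 192.168.194.0/24 (161 hosts, 254 usable); 192.168.195.0/25 (109 hosts, 126 usable)


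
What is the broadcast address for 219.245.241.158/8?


Network: 219.0.0.0/8
Host bits = 24
Set all host bits to 1:
Broadcast: 219.255.255.255


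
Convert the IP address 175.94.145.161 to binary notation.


175 = 10101111
94 = 01011110
145 = 10010001
161 = 10100001
Binary: 10101111.01011110.10010001.10100001


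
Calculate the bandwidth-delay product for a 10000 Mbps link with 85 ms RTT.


BDP = bandwidth * RTT
= 10000 Mbps * 85 ms
= 10000 * 1e6 * 85 / 1000 bits
= 850000000 bits
= 106250000 bytes
= 103759.7656 KB
BDP = 850000000 bits (106250000 bytes)


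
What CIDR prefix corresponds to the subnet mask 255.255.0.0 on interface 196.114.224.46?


Binary: 11111111.11111111.00000000.00000000
Count leading 1s
Prefix: /16


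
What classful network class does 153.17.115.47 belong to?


First octet: 153
Binary: 10011001
10xxxxxx -> Class B (128-191)
Class B, default mask 255.255.0.0 (/16)


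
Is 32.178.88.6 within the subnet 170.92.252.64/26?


Subnet network: 170.92.252.64
Test IP AND mask: 32.178.88.0
No, 32.178.88.6 is not in 170.92.252.64/26


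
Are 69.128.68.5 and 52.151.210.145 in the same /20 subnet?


Mask: 255.255.240.0
69.128.68.5 AND mask = 69.128.64.0
52.151.210.145 AND mask = 52.151.208.0
No, different subnets (69.128.64.0 vs 52.151.208.0)


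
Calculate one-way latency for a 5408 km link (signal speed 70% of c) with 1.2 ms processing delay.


Speed = 0.7 * 3e5 km/s = 210000 km/s
Propagation delay = 5408 / 210000 = 0.0258 s = 25.7524 ms
Processing delay = 1.2 ms
Total one-way latency = 26.9524 ms


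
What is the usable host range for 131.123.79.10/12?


Network: 131.112.0.0
Broadcast: 131.127.255.255
First usable = network + 1
Last usable = broadcast - 1
Range: 131.112.0.1 to 131.127.255.254


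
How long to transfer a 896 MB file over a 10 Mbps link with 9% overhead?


Effective throughput = 10 * (1 - 9/100) = 9.1 Mbps
File size in Mb = 896 * 8 = 7168 Mb
Time = 7168 / 9.1
Time = 787.6923 seconds


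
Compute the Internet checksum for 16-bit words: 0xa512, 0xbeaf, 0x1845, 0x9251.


Sum all words (with carry folding):
+ 0xa512 = 0xa512
+ 0xbeaf = 0x63c2
+ 0x1845 = 0x7c07
+ 0x9251 = 0x0e59
One's complement: ~0x0e59
Checksum = 0xf1a6


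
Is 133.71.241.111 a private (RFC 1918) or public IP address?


RFC 1918 private ranges:
  10.0.0.0/8 (10.0.0.0 - 10.255.255.255)
  172.16.0.0/12 (172.16.0.0 - 172.31.255.255)
  192.168.0.0/16 (192.168.0.0 - 192.168.255.255)
Public (not in any RFC 1918 range)


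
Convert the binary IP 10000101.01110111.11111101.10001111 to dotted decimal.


10000101 = 133
01110111 = 119
11111101 = 253
10001111 = 143
IP: 133.119.253.143


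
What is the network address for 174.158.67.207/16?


IP:   10101110.10011110.01000011.11001111
Mask: 11111111.11111111.00000000.00000000
AND operation:
Net:  10101110.10011110.00000000.00000000
Network: 174.158.0.0/16


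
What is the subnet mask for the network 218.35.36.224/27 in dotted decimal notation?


/27 means 27 network bits, 5 host bits
Binary: 11111111111111111111111111100000
Mask: 255.255.255.224


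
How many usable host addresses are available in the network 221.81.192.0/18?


Host bits = 32 - 18 = 14
Total addresses = 2^14 = 16384
Usable = total - 2 (network and broadcast)
Usable hosts: 16382


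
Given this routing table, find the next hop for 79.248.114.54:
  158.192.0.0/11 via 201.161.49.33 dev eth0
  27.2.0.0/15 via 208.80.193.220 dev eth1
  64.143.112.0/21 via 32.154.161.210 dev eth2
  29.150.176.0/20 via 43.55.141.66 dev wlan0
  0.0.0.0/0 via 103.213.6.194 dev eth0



Longest prefix match for 79.248.114.54:
  /11 158.192.0.0: no
  /15 27.2.0.0: no
  /21 64.143.112.0: no
  /20 29.150.176.0: no
  /0 0.0.0.0: MATCH
Selected: next-hop 103.213.6.194 via eth0 (matched /0)


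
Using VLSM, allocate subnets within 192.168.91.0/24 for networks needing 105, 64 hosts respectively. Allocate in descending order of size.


105 hosts -> /25 (126 usable): 192.168.91.0/25
64 hosts -> /25 (126 usable): 192.168.91.128/25
Allocation: 192.168.91.0/25 (105 hosts, 126 usable); 192.168.91.128/25 (64 hosts, 126 usable)


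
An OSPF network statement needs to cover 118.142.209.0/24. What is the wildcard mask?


Subnet mask: 255.255.255.0
Wildcard = 255.255.255.255 - subnet mask
255 - 255 = 0
255 - 255 = 0
255 - 255 = 0
255 - 0 = 255
Wildcard: 0.0.0.255


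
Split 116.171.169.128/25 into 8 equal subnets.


New prefix = 25 + 3 = 28
Each subnet has 16 addresses
  116.171.169.128/28
  116.171.169.144/28
  116.171.169.160/28
  116.171.169.176/28
  116.171.169.192/28
  116.171.169.208/28
  116.171.169.224/28
  116.171.169.240/28
Subnets: 116.171.169.128/28, 116.171.169.144/28, 116.171.169.160/28, 116.171.169.176/28, 116.171.169.192/28, 116.171.169.208/28, 116.171.169.224/28, 116.171.169.240/28


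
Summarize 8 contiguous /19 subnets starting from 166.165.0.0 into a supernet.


Original prefix: /19
Number of subnets: 8 = 2^3
New prefix = 19 - 3 = 16
Supernet: 166.165.0.0/16


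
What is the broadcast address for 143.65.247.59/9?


Network: 143.0.0.0/9
Host bits = 23
Set all host bits to 1:
Broadcast: 143.127.255.255


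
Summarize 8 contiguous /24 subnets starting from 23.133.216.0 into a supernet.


Original prefix: /24
Number of subnets: 8 = 2^3
New prefix = 24 - 3 = 21
Supernet: 23.133.216.0/21


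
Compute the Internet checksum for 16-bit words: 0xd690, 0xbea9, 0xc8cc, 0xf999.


Sum all words (with carry folding):
+ 0xd690 = 0xd690
+ 0xbea9 = 0x953a
+ 0xc8cc = 0x5e07
+ 0xf999 = 0x57a1
One's complement: ~0x57a1
Checksum = 0xa85e


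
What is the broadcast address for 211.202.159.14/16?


Network: 211.202.0.0/16
Host bits = 16
Set all host bits to 1:
Broadcast: 211.202.255.255


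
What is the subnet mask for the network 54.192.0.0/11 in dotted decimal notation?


/11 means 11 network bits, 21 host bits
Binary: 11111111111000000000000000000000
Mask: 255.224.0.0


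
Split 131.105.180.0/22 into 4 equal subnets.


New prefix = 22 + 2 = 24
Each subnet has 256 addresses
  131.105.180.0/24
  131.105.181.0/24
  131.105.182.0/24
  131.105.183.0/24
Subnets: 131.105.180.0/24, 131.105.181.0/24, 131.105.182.0/24, 131.105.183.0/24


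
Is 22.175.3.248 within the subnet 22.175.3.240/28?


Subnet network: 22.175.3.240
Test IP AND mask: 22.175.3.240
Yes, 22.175.3.248 is in 22.175.3.240/28


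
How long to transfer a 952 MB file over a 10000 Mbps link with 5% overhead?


Effective throughput = 10000 * (1 - 5/100) = 9500 Mbps
File size in Mb = 952 * 8 = 7616 Mb
Time = 7616 / 9500
Time = 0.8017 seconds


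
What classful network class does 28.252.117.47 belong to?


First octet: 28
Binary: 00011100
0xxxxxxx -> Class A (1-126)
Class A, default mask 255.0.0.0 (/8)


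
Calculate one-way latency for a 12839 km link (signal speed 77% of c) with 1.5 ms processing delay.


Speed = 0.77 * 3e5 km/s = 231000 km/s
Propagation delay = 12839 / 231000 = 0.0556 s = 55.5801 ms
Processing delay = 1.5 ms
Total one-way latency = 57.0801 ms


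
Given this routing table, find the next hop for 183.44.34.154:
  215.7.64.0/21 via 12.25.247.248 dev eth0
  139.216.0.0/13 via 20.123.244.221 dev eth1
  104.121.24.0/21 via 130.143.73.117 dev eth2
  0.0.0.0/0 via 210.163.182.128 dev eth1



Longest prefix match for 183.44.34.154:
  /21 215.7.64.0: no
  /13 139.216.0.0: no
  /21 104.121.24.0: no
  /0 0.0.0.0: MATCH
Selected: next-hop 210.163.182.128 via eth1 (matched /0)


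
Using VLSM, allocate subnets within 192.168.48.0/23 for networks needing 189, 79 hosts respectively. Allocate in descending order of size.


189 hosts -> /24 (254 usable): 192.168.48.0/24
79 hosts -> /25 (126 usable): 192.168.49.0/25
Allocation: 192.168.48.0/24 (189 hosts, 254 usable); 192.168.49.0/25 (79 hosts, 126 usable)


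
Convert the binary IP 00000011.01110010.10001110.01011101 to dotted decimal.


00000011 = 3
01110010 = 114
10001110 = 142
01011101 = 93
IP: 3.114.142.93


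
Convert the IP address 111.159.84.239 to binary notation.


111 = 01101111
159 = 10011111
84 = 01010100
239 = 11101111
Binary: 01101111.10011111.01010100.11101111


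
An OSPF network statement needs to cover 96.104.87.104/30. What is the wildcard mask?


Subnet mask: 255.255.255.252
Wildcard = 255.255.255.255 - subnet mask
255 - 255 = 0
255 - 255 = 0
255 - 255 = 0
255 - 252 = 3
Wildcard: 0.0.0.3


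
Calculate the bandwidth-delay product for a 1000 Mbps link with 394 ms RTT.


BDP = bandwidth * RTT
= 1000 Mbps * 394 ms
= 1000 * 1e6 * 394 / 1000 bits
= 394000000 bits
= 49250000 bytes
= 48095.7031 KB
BDP = 394000000 bits (49250000 bytes)


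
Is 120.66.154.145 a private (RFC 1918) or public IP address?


RFC 1918 private ranges:
  10.0.0.0/8 (10.0.0.0 - 10.255.255.255)
  172.16.0.0/12 (172.16.0.0 - 172.31.255.255)
  192.168.0.0/16 (192.168.0.0 - 192.168.255.255)
Public (not in any RFC 1918 range)


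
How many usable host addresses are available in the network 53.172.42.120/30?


Host bits = 32 - 30 = 2
Total addresses = 2^2 = 4
Usable = total - 2 (network and broadcast)
Usable hosts: 2


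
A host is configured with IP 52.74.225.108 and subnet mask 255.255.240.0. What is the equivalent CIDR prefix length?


Binary: 11111111.11111111.11110000.00000000
Count leading 1s
Prefix: /20


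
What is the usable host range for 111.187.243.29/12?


Network: 111.176.0.0
Broadcast: 111.191.255.255
First usable = network + 1
Last usable = broadcast - 1
Range: 111.176.0.1 to 111.191.255.254


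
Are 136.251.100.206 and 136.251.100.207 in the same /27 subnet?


Mask: 255.255.255.224
136.251.100.206 AND mask = 136.251.100.192
136.251.100.207 AND mask = 136.251.100.192
Yes, same subnet (136.251.100.192)
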